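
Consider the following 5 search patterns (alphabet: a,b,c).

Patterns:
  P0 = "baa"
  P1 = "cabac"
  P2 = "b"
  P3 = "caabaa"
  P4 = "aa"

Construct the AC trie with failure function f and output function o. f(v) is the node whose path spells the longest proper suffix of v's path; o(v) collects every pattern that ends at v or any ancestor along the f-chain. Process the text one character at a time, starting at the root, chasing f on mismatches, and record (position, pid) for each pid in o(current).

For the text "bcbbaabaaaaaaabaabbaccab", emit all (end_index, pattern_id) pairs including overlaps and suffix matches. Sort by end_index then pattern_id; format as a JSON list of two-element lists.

Build automaton:
Trie (insert patterns):
  0='ε' goto a→13 b→1 c→4
  1='b' goto a→2  [P2 ends]
  2='ba' goto a→3
  3='baa' goto ·  [P0 ends]
  4='c' goto a→5
  5='ca' goto a→9 b→6
  6='cab' goto a→7
  7='caba' goto c→8
  8='cabac' goto ·  [P1 ends]
  9='caa' goto b→10
  10='caab' goto a→11
  11='caaba' goto a→12
  12='caabaa' goto ·  [P3 ends]
  13='a' goto a→14
  14='aa' goto ·  [P4 ends]

BFS fail/out derivation:
  n1('b'): parent n0 fail=0; on 'b' 0 → fail=0;  out {2}∪∅={2}
  n4('c'): parent n0 fail=0; on 'c' 0 → fail=0;  out ∅∪∅=∅
  n13('a'): parent n0 fail=0; on 'a' 0 → fail=0;  out ∅∪∅=∅
  n2('ba'): parent n1 fail=0; on 'a' 0 → fail=13;  out ∅∪∅=∅
  n5('ca'): parent n4 fail=0; on 'a' 0 → fail=13;  out ∅∪∅=∅
  n14('aa'): parent n13 fail=0; on 'a' 0 → fail=13;  out {4}∪∅={4}
  n3('baa'): parent n2 fail=13; on 'a' 13 → fail=14;  out {0}∪{4}={0,4}
  n6('cab'): parent n5 fail=13; on 'b' 13→0 → fail=1;  out ∅∪{2}={2}
  n9('caa'): parent n5 fail=13; on 'a' 13 → fail=14;  out ∅∪{4}={4}
  n7('caba'): parent n6 fail=1; on 'a' 1 → fail=2;  out ∅∪∅=∅
  n10('caab'): parent n9 fail=14; on 'b' 14→13→0 → fail=1;  out ∅∪{2}={2}
  n8('cabac'): parent n7 fail=2; on 'c' 2→13→0 → fail=4;  out {1}∪∅={1}
  n11('caaba'): parent n10 fail=1; on 'a' 1 → fail=2;  out ∅∪∅=∅
  n12('caabaa'): parent n11 fail=2; on 'a' 2 → fail=3;  out {3}∪{0,4}={0,3,4}

Text stream:
[0] read 'b'  n0⇒n1  ** P2@[0:0]
[1] read 'c'  n1⇒n4 ·f
[2] read 'b'  n4⇒n1 ·f  ** P2@[2:2]
[3] read 'b'  n1⇒n1 ·f  ** P2@[3:3]
[4] read 'a'  n1⇒n2
[5] read 'a'  n2⇒n3  ** P0@[3:5],P4@[4:5]
[6] read 'b'  n3⇒n1 ·f  ** P2@[6:6]
[7] read 'a'  n1⇒n2
[8] read 'a'  n2⇒n3  ** P0@[6:8],P4@[7:8]
[9] read 'a'  n3⇒n14 ·f  ** P4@[8:9]
[10] read 'a'  n14⇒n14 ·f  ** P4@[9:10]
[11] read 'a'  n14⇒n14 ·f  ** P4@[10:11]
[12] read 'a'  n14⇒n14 ·f  ** P4@[11:12]
[13] read 'a'  n14⇒n14 ·f  ** P4@[12:13]
[14] read 'b'  n14⇒n1 ·f  ** P2@[14:14]
[15] read 'a'  n1⇒n2
[16] read 'a'  n2⇒n3  ** P0@[14:16],P4@[15:16]
[17] read 'b'  n3⇒n1 ·f  ** P2@[17:17]
[18] read 'b'  n1⇒n1 ·f  ** P2@[18:18]
[19] read 'a'  n1⇒n2
[20] read 'c'  n2⇒n4 ·f
[21] read 'c'  n4⇒n4 ·f
[22] read 'a'  n4⇒n5
[23] read 'b'  n5⇒n6  ** P2@[23:23]

Result: [[0,2],[2,2],[3,2],[5,0],[5,4],[6,2],[8,0],[8,4],[9,4],[10,4],[11,4],[12,4],[13,4],[14,2],[16,0],[16,4],[17,2],[18,2],[23,2]]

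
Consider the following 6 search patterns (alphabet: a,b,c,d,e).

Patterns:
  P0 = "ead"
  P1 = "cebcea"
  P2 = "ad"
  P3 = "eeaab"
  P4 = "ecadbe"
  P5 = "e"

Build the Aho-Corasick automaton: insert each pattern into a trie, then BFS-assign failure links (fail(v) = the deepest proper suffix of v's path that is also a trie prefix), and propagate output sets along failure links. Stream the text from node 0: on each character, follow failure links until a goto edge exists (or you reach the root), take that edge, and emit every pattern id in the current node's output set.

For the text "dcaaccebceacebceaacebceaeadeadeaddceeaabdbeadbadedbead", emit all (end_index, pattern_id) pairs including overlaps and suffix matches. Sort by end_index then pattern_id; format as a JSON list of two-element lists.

Construct AC machine:
Trie (insert patterns):
  0='ε' goto a→10 c→4 e→1
  1='e' goto a→2 c→16 e→12  [P5 ends]
  2='ea' goto d→3
  3='ead' goto ·  [P0 ends]
  4='c' goto e→5
  5='ce' goto b→6
  6='ceb' goto c→7
  7='cebc' goto e→8
  8='cebce' goto a→9
  9='cebcea' goto ·  [P1 ends]
  10='a' goto d→11
  11='ad' goto ·  [P2 ends]
  12='ee' goto a→13
  13='eea' goto a→14
  14='eeaa' goto b→15
  15='eeaab' goto ·  [P3 ends]
  16='ec' goto a→17
  17='eca' goto d→18
  18='ecad' goto b→19
  19='ecadb' goto e→20
  20='ecadbe' goto ·  [P4 ends]

BFS fail/out derivation:
  fail(1) 'e': from fail(0)=0 chase 'e': 0 ⇒ 0;  out={5}∪out(0)={5}
  fail(4) 'c': from fail(0)=0 chase 'c': 0 ⇒ 0;  out=∅∪out(0)=∅
  fail(10) 'a': from fail(0)=0 chase 'a': 0 ⇒ 0;  out=∅∪out(0)=∅
  fail(2) 'ea': from fail(1)=0 chase 'a': 0 ⇒ 10;  out=∅∪out(10)=∅
  fail(5) 'ce': from fail(4)=0 chase 'e': 0 ⇒ 1;  out=∅∪out(1)={5}
  fail(11) 'ad': from fail(10)=0 chase 'd': 0 ⇒ 0;  out={2}∪out(0)={2}
  fail(12) 'ee': from fail(1)=0 chase 'e': 0 ⇒ 1;  out=∅∪out(1)={5}
  fail(16) 'ec': from fail(1)=0 chase 'c': 0 ⇒ 4;  out=∅∪out(4)=∅
  fail(3) 'ead': from fail(2)=10 chase 'd': 10 ⇒ 11;  out={0}∪out(11)={0,2}
  fail(6) 'ceb': from fail(5)=1 chase 'b': 1→0 ⇒ 0;  out=∅∪out(0)=∅
  fail(13) 'eea': from fail(12)=1 chase 'a': 1 ⇒ 2;  out=∅∪out(2)=∅
  fail(17) 'eca': from fail(16)=4 chase 'a': 4→0 ⇒ 10;  out=∅∪out(10)=∅
  fail(7) 'cebc': from fail(6)=0 chase 'c': 0 ⇒ 4;  out=∅∪out(4)=∅
  fail(14) 'eeaa': from fail(13)=2 chase 'a': 2→10→0 ⇒ 10;  out=∅∪out(10)=∅
  fail(18) 'ecad': from fail(17)=10 chase 'd': 10 ⇒ 11;  out=∅∪out(11)={2}
  fail(8) 'cebce': from fail(7)=4 chase 'e': 4 ⇒ 5;  out=∅∪out(5)={5}
  fail(15) 'eeaab': from fail(14)=10 chase 'b': 10→0 ⇒ 0;  out={3}∪out(0)={3}
  fail(19) 'ecadb': from fail(18)=11 chase 'b': 11→0 ⇒ 0;  out=∅∪out(0)=∅
  fail(9) 'cebcea': from fail(8)=5 chase 'a': 5→1 ⇒ 2;  out={1}∪out(2)={1}
  fail(20) 'ecadbe': from fail(19)=0 chase 'e': 0 ⇒ 1;  out={4}∪out(1)={4,5}

Scan:
[0] read 'd'  n0⇒n0
[1] read 'c'  n0⇒n4
[2] read 'a'  n4⇒n10 (via fail)
[3] read 'a'  n10⇒n10 (via fail)
[4] read 'c'  n10⇒n4 (via fail)
[5] read 'c'  n4⇒n4 (via fail)
[6] read 'e'  n4⇒n5  → match P5@[6:6]
[7] read 'b'  n5⇒n6
[8] read 'c'  n6⇒n7
[9] read 'e'  n7⇒n8  → match P5@[9:9]
[10] read 'a'  n8⇒n9  → match P1@[5:10]
[11] read 'c'  n9⇒n4 (via fail)
[12] read 'e'  n4⇒n5  → match P5@[12:12]
[13] read 'b'  n5⇒n6
[14] read 'c'  n6⇒n7
[15] read 'e'  n7⇒n8  → match P5@[15:15]
[16] read 'a'  n8⇒n9  → match P1@[11:16]
[17] read 'a'  n9⇒n10 (via fail)
[18] read 'c'  n10⇒n4 (via fail)
[19] read 'e'  n4⇒n5  → match P5@[19:19]
[20] read 'b'  n5⇒n6
[21] read 'c'  n6⇒n7
[22] read 'e'  n7⇒n8  → match P5@[22:22]
[23] read 'a'  n8⇒n9  → match P1@[18:23]
[24] read 'e'  n9⇒n1 (via fail)  → match P5@[24:24]
[25] read 'a'  n1⇒n2
[26] read 'd'  n2⇒n3  → match P0@[24:26],P2@[25:26]
[27] read 'e'  n3⇒n1 (via fail)  → match P5@[27:27]
[28] read 'a'  n1⇒n2
[29] read 'd'  n2⇒n3  → match P0@[27:29],P2@[28:29]
[30] read 'e'  n3⇒n1 (via fail)  → match P5@[30:30]
[31] read 'a'  n1⇒n2
[32] read 'd'  n2⇒n3  → match P0@[30:32],P2@[31:32]
[33] read 'd'  n3⇒n0 (via fail)
[34] read 'c'  n0⇒n4
[35] read 'e'  n4⇒n5  → match P5@[35:35]
[36] read 'e'  n5⇒n12 (via fail)  → match P5@[36:36]
[37] read 'a'  n12⇒n13
[38] read 'a'  n13⇒n14
[39] read 'b'  n14⇒n15  → match P3@[35:39]
[40] read 'd'  n15⇒n0 (via fail)
[41] read 'b'  n0⇒n0
[42] read 'e'  n0⇒n1  → match P5@[42:42]
[43] read 'a'  n1⇒n2
[44] read 'd'  n2⇒n3  → match P0@[42:44],P2@[43:44]
[45] read 'b'  n3⇒n0 (via fail)
[46] read 'a'  n0⇒n10
[47] read 'd'  n10⇒n11  → match P2@[46:47]
[48] read 'e'  n11⇒n1 (via fail)  → match P5@[48:48]
[49] read 'd'  n1⇒n0 (via fail)
[50] read 'b'  n0⇒n0
[51] read 'e'  n0⇒n1  → match P5@[51:51]
[52] read 'a'  n1⇒n2
[53] read 'd'  n2⇒n3  → match P0@[51:53],P2@[52:53]

Matches: [[6,5],[9,5],[10,1],[12,5],[15,5],[16,1],[19,5],[22,5],[23,1],[24,5],[26,0],[26,2],[27,5],[29,0],[29,2],[30,5],[32,0],[32,2],[35,5],[36,5],[39,3],[42,5],[44,0],[44,2],[47,2],[48,5],[51,5],[53,0],[53,2]]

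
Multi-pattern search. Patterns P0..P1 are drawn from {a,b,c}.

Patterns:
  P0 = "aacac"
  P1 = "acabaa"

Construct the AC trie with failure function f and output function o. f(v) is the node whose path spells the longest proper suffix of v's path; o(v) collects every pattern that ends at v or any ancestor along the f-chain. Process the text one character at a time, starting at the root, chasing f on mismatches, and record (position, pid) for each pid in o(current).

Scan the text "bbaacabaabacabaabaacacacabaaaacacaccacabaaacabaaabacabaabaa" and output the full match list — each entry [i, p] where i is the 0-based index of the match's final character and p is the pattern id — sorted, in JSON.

Build automaton:
Trie (insert patterns):
  0='ε' goto a→1
  1='a' goto a→2 c→6
  2='aa' goto c→3
  3='aac' goto a→4
  4='aaca' goto c→5
  5='aacac' goto ·  [P0 ends]
  6='ac' goto a→7
  7='aca' goto b→8
  8='acab' goto a→9
  9='acaba' goto a→10
  10='acabaa' goto ·  [P1 ends]

Failure links (BFS by depth):
  fail(1) 'a': from fail(0)=0 chase 'a': 0 ⇒ 0;  out=∅∪out(0)=∅
  fail(2) 'aa': from fail(1)=0 chase 'a': 0 ⇒ 1;  out=∅∪out(1)=∅
  fail(6) 'ac': from fail(1)=0 chase 'c': 0 ⇒ 0;  out=∅∪out(0)=∅
  fail(3) 'aac': from fail(2)=1 chase 'c': 1 ⇒ 6;  out=∅∪out(6)=∅
  fail(7) 'aca': from fail(6)=0 chase 'a': 0 ⇒ 1;  out=∅∪out(1)=∅
  fail(4) 'aaca': from fail(3)=6 chase 'a': 6 ⇒ 7;  out=∅∪out(7)=∅
  fail(8) 'acab': from fail(7)=1 chase 'b': 1→0 ⇒ 0;  out=∅∪out(0)=∅
  fail(5) 'aacac': from fail(4)=7 chase 'c': 7→1 ⇒ 6;  out={0}∪out(6)={0}
  fail(9) 'acaba': from fail(8)=0 chase 'a': 0 ⇒ 1;  out=∅∪out(1)=∅
  fail(10) 'acabaa': from fail(9)=1 chase 'a': 1 ⇒ 2;  out={1}∪out(2)={1}

Scan:
[0] read 'b'  n0⇒n0
[1] read 'b'  n0⇒n0
[2] read 'a'  n0⇒n1
[3] read 'a'  n1⇒n2
[4] read 'c'  n2⇒n3
[5] read 'a'  n3⇒n4
[6] read 'b'  n4⇒n8 (fail-walked)
[7] read 'a'  n8⇒n9
[8] read 'a'  n9⇒n10  ** P1@[3:8]
[9] read 'b'  n10⇒n0 (fail-walked)
[10] read 'a'  n0⇒n1
[11] read 'c'  n1⇒n6
[12] read 'a'  n6⇒n7
[13] read 'b'  n7⇒n8
[14] read 'a'  n8⇒n9
[15] read 'a'  n9⇒n10  ** P1@[10:15]
[16] read 'b'  n10⇒n0 (fail-walked)
[17] read 'a'  n0⇒n1
[18] read 'a'  n1⇒n2
[19] read 'c'  n2⇒n3
[20] read 'a'  n3⇒n4
[21] read 'c'  n4⇒n5  ** P0@[17:21]
[22] read 'a'  n5⇒n7 (fail-walked)
[23] read 'c'  n7⇒n6 (fail-walked)
[24] read 'a'  n6⇒n7
[25] read 'b'  n7⇒n8
[26] read 'a'  n8⇒n9
[27] read 'a'  n9⇒n10  ** P1@[22:27]
[28] read 'a'  n10⇒n2 (fail-walked)
[29] read 'a'  n2⇒n2 (fail-walked)
[30] read 'c'  n2⇒n3
[31] read 'a'  n3⇒n4
[32] read 'c'  n4⇒n5  ** P0@[28:32]
[33] read 'a'  n5⇒n7 (fail-walked)
[34] read 'c'  n7⇒n6 (fail-walked)
[35] read 'c'  n6⇒n0 (fail-walked)
[36] read 'a'  n0⇒n1
[37] read 'c'  n1⇒n6
[38] read 'a'  n6⇒n7
[39] read 'b'  n7⇒n8
[40] read 'a'  n8⇒n9
[41] read 'a'  n9⇒n10  ** P1@[36:41]
[42] read 'a'  n10⇒n2 (fail-walked)
[43] read 'c'  n2⇒n3
[44] read 'a'  n3⇒n4
[45] read 'b'  n4⇒n8 (fail-walked)
[46] read 'a'  n8⇒n9
[47] read 'a'  n9⇒n10  ** P1@[42:47]
[48] read 'a'  n10⇒n2 (fail-walked)
[49] read 'b'  n2⇒n0 (fail-walked)
[50] read 'a'  n0⇒n1
[51] read 'c'  n1⇒n6
[52] read 'a'  n6⇒n7
[53] read 'b'  n7⇒n8
[54] read 'a'  n8⇒n9
[55] read 'a'  n9⇒n10  ** P1@[50:55]
[56] read 'b'  n10⇒n0 (fail-walked)
[57] read 'a'  n0⇒n1
[58] read 'a'  n1⇒n2

All matches (sorted): [[8,1],[15,1],[21,0],[27,1],[32,0],[41,1],[47,1],[55,1]]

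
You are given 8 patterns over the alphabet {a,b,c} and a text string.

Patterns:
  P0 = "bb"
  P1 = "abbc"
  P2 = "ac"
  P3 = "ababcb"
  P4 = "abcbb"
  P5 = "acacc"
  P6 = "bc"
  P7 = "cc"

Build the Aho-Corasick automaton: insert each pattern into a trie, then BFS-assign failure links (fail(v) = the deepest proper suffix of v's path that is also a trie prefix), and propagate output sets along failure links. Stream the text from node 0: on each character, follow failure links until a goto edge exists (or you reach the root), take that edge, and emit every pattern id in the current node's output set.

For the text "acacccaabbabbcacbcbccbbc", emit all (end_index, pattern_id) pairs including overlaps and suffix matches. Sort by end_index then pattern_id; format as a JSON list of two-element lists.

Build:
Trie (insert patterns):
  n0 'ε': a→3 b→1 c→19
  n1 'b': b→2 c→18
  n2 'bb': ·  ←P0
  n3 'a': b→4 c→7
  n4 'ab': a→8 b→5 c→12
  n5 'abb': c→6
  n6 'abbc': ·  ←P1
  n7 'ac': a→15  ←P2
  n8 'aba': b→9
  n9 'abab': c→10
  n10 'ababc': b→11
  n11 'ababcb': ·  ←P3
  n12 'abc': b→13
  n13 'abcb': b→14
  n14 'abcbb': ·  ←P4
  n15 'aca': c→16
  n16 'acac': c→17
  n17 'acacc': ·  ←P5
  n18 'bc': ·  ←P6
  n19 'c': c→20
  n20 'cc': ·  ←P7

Failure links (BFS by depth):
  n1('b'): parent n0 fail=0; on 'b' 0 → fail=0;  out ∅∪∅=∅
  n3('a'): parent n0 fail=0; on 'a' 0 → fail=0;  out ∅∪∅=∅
  n19('c'): parent n0 fail=0; on 'c' 0 → fail=0;  out ∅∪∅=∅
  n2('bb'): parent n1 fail=0; on 'b' 0 → fail=1;  out {0}∪∅={0}
  n4('ab'): parent n3 fail=0; on 'b' 0 → fail=1;  out ∅∪∅=∅
  n7('ac'): parent n3 fail=0; on 'c' 0 → fail=19;  out {2}∪∅={2}
  n18('bc'): parent n1 fail=0; on 'c' 0 → fail=19;  out {6}∪∅={6}
  n20('cc'): parent n19 fail=0; on 'c' 0 → fail=19;  out {7}∪∅={7}
  n5('abb'): parent n4 fail=1; on 'b' 1 → fail=2;  out ∅∪{0}={0}
  n8('aba'): parent n4 fail=1; on 'a' 1→0 → fail=3;  out ∅∪∅=∅
  n12('abc'): parent n4 fail=1; on 'c' 1 → fail=18;  out ∅∪{6}={6}
  n15('aca'): parent n7 fail=19; on 'a' 19→0 → fail=3;  out ∅∪∅=∅
  n6('abbc'): parent n5 fail=2; on 'c' 2→1 → fail=18;  out {1}∪{6}={1,6}
  n9('abab'): parent n8 fail=3; on 'b' 3 → fail=4;  out ∅∪∅=∅
  n13('abcb'): parent n12 fail=18; on 'b' 18→19→0 → fail=1;  out ∅∪∅=∅
  n16('acac'): parent n15 fail=3; on 'c' 3 → fail=7;  out ∅∪{2}={2}
  n10('ababc'): parent n9 fail=4; on 'c' 4 → fail=12;  out ∅∪{6}={6}
  n14('abcbb'): parent n13 fail=1; on 'b' 1 → fail=2;  out {4}∪{0}={0,4}
  n17('acacc'): parent n16 fail=7; on 'c' 7→19 → fail=20;  out {5}∪{7}={5,7}
  n11('ababcb'): parent n10 fail=12; on 'b' 12 → fail=13;  out {3}∪∅={3}

Scan:
[0] read 'a'  n0⇒n3
[1] read 'c'  n3⇒n7  emit P2@[0:1]
[2] read 'a'  n7⇒n15
[3] read 'c'  n15⇒n16  emit P2@[2:3]
[4] read 'c'  n16⇒n17  emit P5@[0:4],P7@[3:4]
[5] read 'c'  n17⇒n20 (fail-walked)  emit P7@[4:5]
[6] read 'a'  n20⇒n3 (fail-walked)
[7] read 'a'  n3⇒n3 (fail-walked)
[8] read 'b'  n3⇒n4
[9] read 'b'  n4⇒n5  emit P0@[8:9]
[10] read 'a'  n5⇒n3 (fail-walked)
[11] read 'b'  n3⇒n4
[12] read 'b'  n4⇒n5  emit P0@[11:12]
[13] read 'c'  n5⇒n6  emit P1@[10:13],P6@[12:13]
[14] read 'a'  n6⇒n3 (fail-walked)
[15] read 'c'  n3⇒n7  emit P2@[14:15]
[16] read 'b'  n7⇒n1 (fail-walked)
[17] read 'c'  n1⇒n18  emit P6@[16:17]
[18] read 'b'  n18⇒n1 (fail-walked)
[19] read 'c'  n1⇒n18  emit P6@[18:19]
[20] read 'c'  n18⇒n20 (fail-walked)  emit P7@[19:20]
[21] read 'b'  n20⇒n1 (fail-walked)
[22] read 'b'  n1⇒n2  emit P0@[21:22]
[23] read 'c'  n2⇒n18 (fail-walked)  emit P6@[22:23]

Matches: [[1,2],[3,2],[4,5],[4,7],[5,7],[9,0],[12,0],[13,1],[13,6],[15,2],[17,6],[19,6],[20,7],[22,0],[23,6]]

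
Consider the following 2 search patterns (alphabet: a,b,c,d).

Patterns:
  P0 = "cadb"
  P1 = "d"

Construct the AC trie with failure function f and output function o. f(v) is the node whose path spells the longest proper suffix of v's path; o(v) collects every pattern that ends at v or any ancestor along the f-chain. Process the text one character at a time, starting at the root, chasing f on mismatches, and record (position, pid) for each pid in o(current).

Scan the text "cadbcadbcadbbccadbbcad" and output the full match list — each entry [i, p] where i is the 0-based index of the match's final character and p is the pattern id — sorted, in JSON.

Construct AC machine:
Trie (insert patterns):
  n0 'ε': c→1 d→5
  n1 'c': a→2
  n2 'ca': d→3
  n3 'cad': b→4
  n4 'cadb': ·  [P0 ends]
  n5 'd': ·  [P1 ends]

Failure links (BFS by depth):
  fail(1) 'c': from fail(0)=0 chase 'c': 0 ⇒ 0;  out=∅∪out(0)=∅
  fail(5) 'd': from fail(0)=0 chase 'd': 0 ⇒ 0;  out={1}∪out(0)={1}
  fail(2) 'ca': from fail(1)=0 chase 'a': 0 ⇒ 0;  out=∅∪out(0)=∅
  fail(3) 'cad': from fail(2)=0 chase 'd': 0 ⇒ 5;  out=∅∪out(5)={1}
  fail(4) 'cadb': from fail(3)=5 chase 'b': 5→0 ⇒ 0;  out={0}∪out(0)={0}

Run:
[0] read 'c'  n0⇒n1
[1] read 'a'  n1⇒n2
[2] read 'd'  n2⇒n3  → match P1@[2:2]
[3] read 'b'  n3⇒n4  → match P0@[0:3]
[4] read 'c'  n4⇒n1 ·f
[5] read 'a'  n1⇒n2
[6] read 'd'  n2⇒n3  → match P1@[6:6]
[7] read 'b'  n3⇒n4  → match P0@[4:7]
[8] read 'c'  n4⇒n1 ·f
[9] read 'a'  n1⇒n2
[10] read 'd'  n2⇒n3  → match P1@[10:10]
[11] read 'b'  n3⇒n4  → match P0@[8:11]
[12] read 'b'  n4⇒n0 ·f
[13] read 'c'  n0⇒n1
[14] read 'c'  n1⇒n1 ·f
[15] read 'a'  n1⇒n2
[16] read 'd'  n2⇒n3  → match P1@[16:16]
[17] read 'b'  n3⇒n4  → match P0@[14:17]
[18] read 'b'  n4⇒n0 ·f
[19] read 'c'  n0⇒n1
[20] read 'a'  n1⇒n2
[21] read 'd'  n2⇒n3  → match P1@[21:21]

Matches: [[2,1],[3,0],[6,1],[7,0],[10,1],[11,0],[16,1],[17,0],[21,1]]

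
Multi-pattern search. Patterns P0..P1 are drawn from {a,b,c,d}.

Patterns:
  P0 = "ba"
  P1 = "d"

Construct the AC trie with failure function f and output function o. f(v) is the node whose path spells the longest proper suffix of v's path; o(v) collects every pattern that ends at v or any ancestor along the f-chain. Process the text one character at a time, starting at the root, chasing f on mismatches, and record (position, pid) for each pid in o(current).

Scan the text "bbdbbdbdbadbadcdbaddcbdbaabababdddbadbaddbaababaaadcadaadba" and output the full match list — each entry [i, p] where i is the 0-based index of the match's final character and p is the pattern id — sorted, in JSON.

Build:
Trie (insert patterns):
  0='ε' goto b→1 d→3
  1='b' goto a→2
  2='ba' goto ·  ←P0
  3='d' goto ·  ←P1

Failure links (BFS by depth):
  fail(1) 'b': from fail(0)=0 chase 'b': 0 ⇒ 0;  out=∅∪out(0)=∅
  fail(3) 'd': from fail(0)=0 chase 'd': 0 ⇒ 0;  out={1}∪out(0)={1}
  fail(2) 'ba': from fail(1)=0 chase 'a': 0 ⇒ 0;  out={0}∪out(0)={0}

Run:
i=0 'b': node 0→1
i=1 'b': node 1→1 (via fail)
i=2 'd': node 1→3 (via fail)  emit P1@[2:2]
i=3 'b': node 3→1 (via fail)
i=4 'b': node 1→1 (via fail)
i=5 'd': node 1→3 (via fail)  emit P1@[5:5]
i=6 'b': node 3→1 (via fail)
i=7 'd': node 1→3 (via fail)  emit P1@[7:7]
i=8 'b': node 3→1 (via fail)
i=9 'a': node 1→2  emit P0@[8:9]
i=10 'd': node 2→3 (via fail)  emit P1@[10:10]
i=11 'b': node 3→1 (via fail)
i=12 'a': node 1→2  emit P0@[11:12]
i=13 'd': node 2→3 (via fail)  emit P1@[13:13]
i=14 'c': node 3→0 (via fail)
i=15 'd': node 0→3  emit P1@[15:15]
i=16 'b': node 3→1 (via fail)
i=17 'a': node 1→2  emit P0@[16:17]
i=18 'd': node 2→3 (via fail)  emit P1@[18:18]
i=19 'd': node 3→3 (via fail)  emit P1@[19:19]
i=20 'c': node 3→0 (via fail)
i=21 'b': node 0→1
i=22 'd': node 1→3 (via fail)  emit P1@[22:22]
i=23 'b': node 3→1 (via fail)
i=24 'a': node 1→2  emit P0@[23:24]
i=25 'a': node 2→0 (via fail)
i=26 'b': node 0→1
i=27 'a': node 1→2  emit P0@[26:27]
i=28 'b': node 2→1 (via fail)
i=29 'a': node 1→2  emit P0@[28:29]
i=30 'b': node 2→1 (via fail)
i=31 'd': node 1→3 (via fail)  emit P1@[31:31]
i=32 'd': node 3→3 (via fail)  emit P1@[32:32]
i=33 'd': node 3→3 (via fail)  emit P1@[33:33]
i=34 'b': node 3→1 (via fail)
i=35 'a': node 1→2  emit P0@[34:35]
i=36 'd': node 2→3 (via fail)  emit P1@[36:36]
i=37 'b': node 3→1 (via fail)
i=38 'a': node 1→2  emit P0@[37:38]
i=39 'd': node 2→3 (via fail)  emit P1@[39:39]
i=40 'd': node 3→3 (via fail)  emit P1@[40:40]
i=41 'b': node 3→1 (via fail)
i=42 'a': node 1→2  emit P0@[41:42]
i=43 'a': node 2→0 (via fail)
i=44 'b': node 0→1
i=45 'a': node 1→2  emit P0@[44:45]
i=46 'b': node 2→1 (via fail)
i=47 'a': node 1→2  emit P0@[46:47]
i=48 'a': node 2→0 (via fail)
i=49 'a': node 0→0
i=50 'd': node 0→3  emit P1@[50:50]
i=51 'c': node 3→0 (via fail)
i=52 'a': node 0→0
i=53 'd': node 0→3  emit P1@[53:53]
i=54 'a': node 3→0 (via fail)
i=55 'a': node 0→0
i=56 'd': node 0→3  emit P1@[56:56]
i=57 'b': node 3→1 (via fail)
i=58 'a': node 1→2  emit P0@[57:58]

All matches (sorted): [[2,1],[5,1],[7,1],[9,0],[10,1],[12,0],[13,1],[15,1],[17,0],[18,1],[19,1],[22,1],[24,0],[27,0],[29,0],[31,1],[32,1],[33,1],[35,0],[36,1],[38,0],[39,1],[40,1],[42,0],[45,0],[47,0],[50,1],[53,1],[56,1],[58,0]]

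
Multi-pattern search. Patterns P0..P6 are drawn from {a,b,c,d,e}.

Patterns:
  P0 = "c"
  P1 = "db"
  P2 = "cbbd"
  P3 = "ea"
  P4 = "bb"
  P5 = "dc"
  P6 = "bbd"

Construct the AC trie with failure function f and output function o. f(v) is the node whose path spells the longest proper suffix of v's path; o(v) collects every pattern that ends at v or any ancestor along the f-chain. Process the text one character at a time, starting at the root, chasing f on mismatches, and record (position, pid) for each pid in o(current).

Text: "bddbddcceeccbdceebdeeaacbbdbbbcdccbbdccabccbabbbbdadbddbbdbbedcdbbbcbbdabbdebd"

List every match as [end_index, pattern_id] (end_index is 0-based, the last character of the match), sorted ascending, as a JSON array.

Build:
Trie (insert patterns):
  n0 'ε': b→9 c→1 d→2 e→7
  n1 'c': b→4  [P0 ends]
  n2 'd': b→3 c→11
  n3 'db': ·  [P1 ends]
  n4 'cb': b→5
  n5 'cbb': d→6
  n6 'cbbd': ·  [P2 ends]
  n7 'e': a→8
  n8 'ea': ·  [P3 ends]
  n9 'b': b→10
  n10 'bb': d→12  [P4 ends]
  n11 'dc': ·  [P5 ends]
  n12 'bbd': ·  [P6 ends]

Failure links (BFS by depth):
  n1('c'): parent n0 fail=0; on 'c' 0 → fail=0;  out {0}∪∅={0}
  n2('d'): parent n0 fail=0; on 'd' 0 → fail=0;  out ∅∪∅=∅
  n7('e'): parent n0 fail=0; on 'e' 0 → fail=0;  out ∅∪∅=∅
  n9('b'): parent n0 fail=0; on 'b' 0 → fail=0;  out ∅∪∅=∅
  n3('db'): parent n2 fail=0; on 'b' 0 → fail=9;  out {1}∪∅={1}
  n4('cb'): parent n1 fail=0; on 'b' 0 → fail=9;  out ∅∪∅=∅
  n8('ea'): parent n7 fail=0; on 'a' 0 → fail=0;  out {3}∪∅={3}
  n10('bb'): parent n9 fail=0; on 'b' 0 → fail=9;  out {4}∪∅={4}
  n11('dc'): parent n2 fail=0; on 'c' 0 → fail=1;  out {5}∪{0}={0,5}
  n5('cbb'): parent n4 fail=9; on 'b' 9 → fail=10;  out ∅∪{4}={4}
  n12('bbd'): parent n10 fail=9; on 'd' 9→0 → fail=2;  out {6}∪∅={6}
  n6('cbbd'): parent n5 fail=10; on 'd' 10 → fail=12;  out {2}∪{6}={2,6}

Text stream:
i=0 'b': node 0→9
i=1 'd': node 9→2 (fail-walked)
i=2 'd': node 2→2 (fail-walked)
i=3 'b': node 2→3  ** P1@[2:3]
i=4 'd': node 3→2 (fail-walked)
i=5 'd': node 2→2 (fail-walked)
i=6 'c': node 2→11  ** P0@[6:6],P5@[5:6]
i=7 'c': node 11→1 (fail-walked)  ** P0@[7:7]
i=8 'e': node 1→7 (fail-walked)
i=9 'e': node 7→7 (fail-walked)
i=10 'c': node 7→1 (fail-walked)  ** P0@[10:10]
i=11 'c': node 1→1 (fail-walked)  ** P0@[11:11]
i=12 'b': node 1→4
i=13 'd': node 4→2 (fail-walked)
i=14 'c': node 2→11  ** P0@[14:14],P5@[13:14]
i=15 'e': node 11→7 (fail-walked)
i=16 'e': node 7→7 (fail-walked)
i=17 'b': node 7→9 (fail-walked)
i=18 'd': node 9→2 (fail-walked)
i=19 'e': node 2→7 (fail-walked)
i=20 'e': node 7→7 (fail-walked)
i=21 'a': node 7→8  ** P3@[20:21]
i=22 'a': node 8→0 (fail-walked)
i=23 'c': node 0→1  ** P0@[23:23]
i=24 'b': node 1→4
i=25 'b': node 4→5  ** P4@[24:25]
i=26 'd': node 5→6  ** P2@[23:26],P6@[24:26]
i=27 'b': node 6→3 (fail-walked)  ** P1@[26:27]
i=28 'b': node 3→10 (fail-walked)  ** P4@[27:28]
i=29 'b': node 10→10 (fail-walked)  ** P4@[28:29]
i=30 'c': node 10→1 (fail-walked)  ** P0@[30:30]
i=31 'd': node 1→2 (fail-walked)
i=32 'c': node 2→11  ** P0@[32:32],P5@[31:32]
i=33 'c': node 11→1 (fail-walked)  ** P0@[33:33]
i=34 'b': node 1→4
i=35 'b': node 4→5  ** P4@[34:35]
i=36 'd': node 5→6  ** P2@[33:36],P6@[34:36]
i=37 'c': node 6→11 (fail-walked)  ** P0@[37:37],P5@[36:37]
i=38 'c': node 11→1 (fail-walked)  ** P0@[38:38]
i=39 'a': node 1→0 (fail-walked)
i=40 'b': node 0→9
i=41 'c': node 9→1 (fail-walked)  ** P0@[41:41]
i=42 'c': node 1→1 (fail-walked)  ** P0@[42:42]
i=43 'b': node 1→4
i=44 'a': node 4→0 (fail-walked)
i=45 'b': node 0→9
i=46 'b': node 9→10  ** P4@[45:46]
i=47 'b': node 10→10 (fail-walked)  ** P4@[46:47]
i=48 'b': node 10→10 (fail-walked)  ** P4@[47:48]
i=49 'd': node 10→12  ** P6@[47:49]
i=50 'a': node 12→0 (fail-walked)
i=51 'd': node 0→2
i=52 'b': node 2→3  ** P1@[51:52]
i=53 'd': node 3→2 (fail-walked)
i=54 'd': node 2→2 (fail-walked)
i=55 'b': node 2→3  ** P1@[54:55]
i=56 'b': node 3→10 (fail-walked)  ** P4@[55:56]
i=57 'd': node 10→12  ** P6@[55:57]
i=58 'b': node 12→3 (fail-walked)  ** P1@[57:58]
i=59 'b': node 3→10 (fail-walked)  ** P4@[58:59]
i=60 'e': node 10→7 (fail-walked)
i=61 'd': node 7→2 (fail-walked)
i=62 'c': node 2→11  ** P0@[62:62],P5@[61:62]
i=63 'd': node 11→2 (fail-walked)
i=64 'b': node 2→3  ** P1@[63:64]
i=65 'b': node 3→10 (fail-walked)  ** P4@[64:65]
i=66 'b': node 10→10 (fail-walked)  ** P4@[65:66]
i=67 'c': node 10→1 (fail-walked)  ** P0@[67:67]
i=68 'b': node 1→4
i=69 'b': node 4→5  ** P4@[68:69]
i=70 'd': node 5→6  ** P2@[67:70],P6@[68:70]
i=71 'a': node 6→0 (fail-walked)
i=72 'b': node 0→9
i=73 'b': node 9→10  ** P4@[72:73]
i=74 'd': node 10→12  ** P6@[72:74]
i=75 'e': node 12→7 (fail-walked)
i=76 'b': node 7→9 (fail-walked)
i=77 'd': node 9→2 (fail-walked)

Result: [[3,1],[6,0],[6,5],[7,0],[10,0],[11,0],[14,0],[14,5],[21,3],[23,0],[25,4],[26,2],[26,6],[27,1],[28,4],[29,4],[30,0],[32,0],[32,5],[33,0],[35,4],[36,2],[36,6],[37,0],[37,5],[38,0],[41,0],[42,0],[46,4],[47,4],[48,4],[49,6],[52,1],[55,1],[56,4],[57,6],[58,1],[59,4],[62,0],[62,5],[64,1],[65,4],[66,4],[67,0],[69,4],[70,2],[70,6],[73,4],[74,6]]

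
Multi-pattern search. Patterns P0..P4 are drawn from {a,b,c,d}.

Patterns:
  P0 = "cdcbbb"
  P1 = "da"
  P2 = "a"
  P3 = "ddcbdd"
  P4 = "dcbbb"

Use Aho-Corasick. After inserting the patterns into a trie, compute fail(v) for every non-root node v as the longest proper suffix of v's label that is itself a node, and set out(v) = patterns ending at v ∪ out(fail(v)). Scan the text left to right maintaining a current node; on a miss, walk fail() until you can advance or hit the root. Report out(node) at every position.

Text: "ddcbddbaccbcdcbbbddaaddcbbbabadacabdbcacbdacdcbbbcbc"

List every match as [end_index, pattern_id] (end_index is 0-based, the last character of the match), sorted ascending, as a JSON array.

Construct AC machine:
Trie (insert patterns):
  n0 'ε': a→9 c→1 d→7
  n1 'c': d→2
  n2 'cd': c→3
  n3 'cdc': b→4
  n4 'cdcb': b→5
  n5 'cdcbb': b→6
  n6 'cdcbbb': ·  ←P0
  n7 'd': a→8 c→15 d→10
  n8 'da': ·  ←P1
  n9 'a': ·  ←P2
  n10 'dd': c→11
  n11 'ddc': b→12
  n12 'ddcb': d→13
  n13 'ddcbd': d→14
  n14 'ddcbdd': ·  ←P3
  n15 'dc': b→16
  n16 'dcb': b→17
  n17 'dcbb': b→18
  n18 'dcbbb': ·  ←P4

BFS fail/out derivation:
  n1('c'): parent n0 fail=0; on 'c' 0 → fail=0;  out ∅∪∅=∅
  n7('d'): parent n0 fail=0; on 'd' 0 → fail=0;  out ∅∪∅=∅
  n9('a'): parent n0 fail=0; on 'a' 0 → fail=0;  out {2}∪∅={2}
  n2('cd'): parent n1 fail=0; on 'd' 0 → fail=7;  out ∅∪∅=∅
  n8('da'): parent n7 fail=0; on 'a' 0 → fail=9;  out {1}∪{2}={1,2}
  n10('dd'): parent n7 fail=0; on 'd' 0 → fail=7;  out ∅∪∅=∅
  n15('dc'): parent n7 fail=0; on 'c' 0 → fail=1;  out ∅∪∅=∅
  n3('cdc'): parent n2 fail=7; on 'c' 7 → fail=15;  out ∅∪∅=∅
  n11('ddc'): parent n10 fail=7; on 'c' 7 → fail=15;  out ∅∪∅=∅
  n16('dcb'): parent n15 fail=1; on 'b' 1→0 → fail=0;  out ∅∪∅=∅
  n4('cdcb'): parent n3 fail=15; on 'b' 15 → fail=16;  out ∅∪∅=∅
  n12('ddcb'): parent n11 fail=15; on 'b' 15 → fail=16;  out ∅∪∅=∅
  n17('dcbb'): parent n16 fail=0; on 'b' 0 → fail=0;  out ∅∪∅=∅
  n5('cdcbb'): parent n4 fail=16; on 'b' 16 → fail=17;  out ∅∪∅=∅
  n13('ddcbd'): parent n12 fail=16; on 'd' 16→0 → fail=7;  out ∅∪∅=∅
  n18('dcbbb'): parent n17 fail=0; on 'b' 0 → fail=0;  out {4}∪∅={4}
  n6('cdcbbb'): parent n5 fail=17; on 'b' 17 → fail=18;  out {0}∪{4}={0,4}
  n14('ddcbdd'): parent n13 fail=7; on 'd' 7 → fail=10;  out {3}∪∅={3}

Run:
pos 0 'd': at 7
pos 1 'd': at 10
pos 2 'c': at 11
pos 3 'b': at 12
pos 4 'd': at 13
pos 5 'd': at 14  emit P3@[0:5]
pos 6 'b': at 0 (fail-walked)
pos 7 'a': at 9  emit P2@[7:7]
pos 8 'c': at 1 (fail-walked)
pos 9 'c': at 1 (fail-walked)
pos 10 'b': at 0 (fail-walked)
pos 11 'c': at 1
pos 12 'd': at 2
pos 13 'c': at 3
pos 14 'b': at 4
pos 15 'b': at 5
pos 16 'b': at 6  emit P0@[11:16],P4@[12:16]
pos 17 'd': at 7 (fail-walked)
pos 18 'd': at 10
pos 19 'a': at 8 (fail-walked)  emit P1@[18:19],P2@[19:19]
pos 20 'a': at 9 (fail-walked)  emit P2@[20:20]
pos 21 'd': at 7 (fail-walked)
pos 22 'd': at 10
pos 23 'c': at 11
pos 24 'b': at 12
pos 25 'b': at 17 (fail-walked)
pos 26 'b': at 18  emit P4@[22:26]
pos 27 'a': at 9 (fail-walked)  emit P2@[27:27]
pos 28 'b': at 0 (fail-walked)
pos 29 'a': at 9  emit P2@[29:29]
pos 30 'd': at 7 (fail-walked)
pos 31 'a': at 8  emit P1@[30:31],P2@[31:31]
pos 32 'c': at 1 (fail-walked)
pos 33 'a': at 9 (fail-walked)  emit P2@[33:33]
pos 34 'b': at 0 (fail-walked)
pos 35 'd': at 7
pos 36 'b': at 0 (fail-walked)
pos 37 'c': at 1
pos 38 'a': at 9 (fail-walked)  emit P2@[38:38]
pos 39 'c': at 1 (fail-walked)
pos 40 'b': at 0 (fail-walked)
pos 41 'd': at 7
pos 42 'a': at 8  emit P1@[41:42],P2@[42:42]
pos 43 'c': at 1 (fail-walked)
pos 44 'd': at 2
pos 45 'c': at 3
pos 46 'b': at 4
pos 47 'b': at 5
pos 48 'b': at 6  emit P0@[43:48],P4@[44:48]
pos 49 'c': at 1 (fail-walked)
pos 50 'b': at 0 (fail-walked)
pos 51 'c': at 1

Matches: [[5,3],[7,2],[16,0],[16,4],[19,1],[19,2],[20,2],[26,4],[27,2],[29,2],[31,1],[31,2],[33,2],[38,2],[42,1],[42,2],[48,0],[48,4]]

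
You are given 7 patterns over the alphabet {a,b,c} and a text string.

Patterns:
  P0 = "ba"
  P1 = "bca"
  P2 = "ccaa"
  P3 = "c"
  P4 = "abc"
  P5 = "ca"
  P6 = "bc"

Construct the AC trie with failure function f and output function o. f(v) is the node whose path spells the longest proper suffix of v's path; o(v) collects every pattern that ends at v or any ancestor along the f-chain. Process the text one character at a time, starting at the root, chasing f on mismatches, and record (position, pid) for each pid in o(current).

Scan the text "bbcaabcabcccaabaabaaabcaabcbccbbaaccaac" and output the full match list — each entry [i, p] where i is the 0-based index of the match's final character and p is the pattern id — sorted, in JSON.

Construct AC machine:
Trie (insert patterns):
  0='ε' goto a→9 b→1 c→5
  1='b' goto a→2 c→3
  2='ba' goto ·  ←P0
  3='bc' goto a→4  ←P6
  4='bca' goto ·  ←P1
  5='c' goto a→12 c→6  ←P3
  6='cc' goto a→7
  7='cca' goto a→8
  8='ccaa' goto ·  ←P2
  9='a' goto b→10
  10='ab' goto c→11
  11='abc' goto ·  ←P4
  12='ca' goto ·  ←P5

BFS fail/out derivation:
  n1('b'): parent n0 fail=0; on 'b' 0 → fail=0;  out ∅∪∅=∅
  n5('c'): parent n0 fail=0; on 'c' 0 → fail=0;  out {3}∪∅={3}
  n9('a'): parent n0 fail=0; on 'a' 0 → fail=0;  out ∅∪∅=∅
  n2('ba'): parent n1 fail=0; on 'a' 0 → fail=9;  out {0}∪∅={0}
  n3('bc'): parent n1 fail=0; on 'c' 0 → fail=5;  out {6}∪{3}={3,6}
  n6('cc'): parent n5 fail=0; on 'c' 0 → fail=5;  out ∅∪{3}={3}
  n10('ab'): parent n9 fail=0; on 'b' 0 → fail=1;  out ∅∪∅=∅
  n12('ca'): parent n5 fail=0; on 'a' 0 → fail=9;  out {5}∪∅={5}
  n4('bca'): parent n3 fail=5; on 'a' 5 → fail=12;  out {1}∪{5}={1,5}
  n7('cca'): parent n6 fail=5; on 'a' 5 → fail=12;  out ∅∪{5}={5}
  n11('abc'): parent n10 fail=1; on 'c' 1 → fail=3;  out {4}∪{3,6}={3,4,6}
  n8('ccaa'): parent n7 fail=12; on 'a' 12→9→0 → fail=9;  out {2}∪∅={2}

Scan:
i=0 'b': node 0→1
i=1 'b': node 1→1 (via fail)
i=2 'c': node 1→3  ** P3@[2:2],P6@[1:2]
i=3 'a': node 3→4  ** P1@[1:3],P5@[2:3]
i=4 'a': node 4→9 (via fail)
i=5 'b': node 9→10
i=6 'c': node 10→11  ** P3@[6:6],P4@[4:6],P6@[5:6]
i=7 'a': node 11→4 (via fail)  ** P1@[5:7],P5@[6:7]
i=8 'b': node 4→10 (via fail)
i=9 'c': node 10→11  ** P3@[9:9],P4@[7:9],P6@[8:9]
i=10 'c': node 11→6 (via fail)  ** P3@[10:10]
i=11 'c': node 6→6 (via fail)  ** P3@[11:11]
i=12 'a': node 6→7  ** P5@[11:12]
i=13 'a': node 7→8  ** P2@[10:13]
i=14 'b': node 8→10 (via fail)
i=15 'a': node 10→2 (via fail)  ** P0@[14:15]
i=16 'a': node 2→9 (via fail)
i=17 'b': node 9→10
i=18 'a': node 10→2 (via fail)  ** P0@[17:18]
i=19 'a': node 2→9 (via fail)
i=20 'a': node 9→9 (via fail)
i=21 'b': node 9→10
i=22 'c': node 10→11  ** P3@[22:22],P4@[20:22],P6@[21:22]
i=23 'a': node 11→4 (via fail)  ** P1@[21:23],P5@[22:23]
i=24 'a': node 4→9 (via fail)
i=25 'b': node 9→10
i=26 'c': node 10→11  ** P3@[26:26],P4@[24:26],P6@[25:26]
i=27 'b': node 11→1 (via fail)
i=28 'c': node 1→3  ** P3@[28:28],P6@[27:28]
i=29 'c': node 3→6 (via fail)  ** P3@[29:29]
i=30 'b': node 6→1 (via fail)
i=31 'b': node 1→1 (via fail)
i=32 'a': node 1→2  ** P0@[31:32]
i=33 'a': node 2→9 (via fail)
i=34 'c': node 9→5 (via fail)  ** P3@[34:34]
i=35 'c': node 5→6  ** P3@[35:35]
i=36 'a': node 6→7  ** P5@[35:36]
i=37 'a': node 7→8  ** P2@[34:37]
i=38 'c': node 8→5 (via fail)  ** P3@[38:38]

All matches (sorted): [[2,3],[2,6],[3,1],[3,5],[6,3],[6,4],[6,6],[7,1],[7,5],[9,3],[9,4],[9,6],[10,3],[11,3],[12,5],[13,2],[15,0],[18,0],[22,3],[22,4],[22,6],[23,1],[23,5],[26,3],[26,4],[26,6],[28,3],[28,6],[29,3],[32,0],[34,3],[35,3],[36,5],[37,2],[38,3]]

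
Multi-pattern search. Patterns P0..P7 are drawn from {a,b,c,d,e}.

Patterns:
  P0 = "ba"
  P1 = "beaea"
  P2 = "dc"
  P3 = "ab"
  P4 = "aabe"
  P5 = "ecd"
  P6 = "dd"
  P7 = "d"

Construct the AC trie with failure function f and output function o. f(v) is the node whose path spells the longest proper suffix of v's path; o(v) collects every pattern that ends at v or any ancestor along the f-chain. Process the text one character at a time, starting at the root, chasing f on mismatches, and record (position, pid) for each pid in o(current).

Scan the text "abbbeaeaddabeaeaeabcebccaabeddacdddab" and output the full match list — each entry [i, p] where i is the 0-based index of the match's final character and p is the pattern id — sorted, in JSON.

Build:
Trie nodes:
  n0 'ε': a→9 b→1 d→7 e→14
  n1 'b': a→2 e→3
  n2 'ba': ·  ←P0
  n3 'be': a→4
  n4 'bea': e→5
  n5 'beae': a→6
  n6 'beaea': ·  ←P1
  n7 'd': c→8 d→17  ←P7
  n8 'dc': ·  ←P2
  n9 'a': a→11 b→10
  n10 'ab': ·  ←P3
  n11 'aa': b→12
  n12 'aab': e→13
  n13 'aabe': ·  ←P4
  n14 'e': c→15
  n15 'ec': d→16
  n16 'ecd': ·  ←P5
  n17 'dd': ·  ←P6

Failure links (BFS by depth):
  fail(1) 'b': from fail(0)=0 chase 'b': 0 ⇒ 0;  out=∅∪out(0)=∅
  fail(7) 'd': from fail(0)=0 chase 'd': 0 ⇒ 0;  out={7}∪out(0)={7}
  fail(9) 'a': from fail(0)=0 chase 'a': 0 ⇒ 0;  out=∅∪out(0)=∅
  fail(14) 'e': from fail(0)=0 chase 'e': 0 ⇒ 0;  out=∅∪out(0)=∅
  fail(2) 'ba': from fail(1)=0 chase 'a': 0 ⇒ 9;  out={0}∪out(9)={0}
  fail(3) 'be': from fail(1)=0 chase 'e': 0 ⇒ 14;  out=∅∪out(14)=∅
  fail(8) 'dc': from fail(7)=0 chase 'c': 0 ⇒ 0;  out={2}∪out(0)={2}
  fail(10) 'ab': from fail(9)=0 chase 'b': 0 ⇒ 1;  out={3}∪out(1)={3}
  fail(11) 'aa': from fail(9)=0 chase 'a': 0 ⇒ 9;  out=∅∪out(9)=∅
  fail(15) 'ec': from fail(14)=0 chase 'c': 0 ⇒ 0;  out=∅∪out(0)=∅
  fail(17) 'dd': from fail(7)=0 chase 'd': 0 ⇒ 7;  out={6}∪out(7)={6,7}
  fail(4) 'bea': from fail(3)=14 chase 'a': 14→0 ⇒ 9;  out=∅∪out(9)=∅
  fail(12) 'aab': from fail(11)=9 chase 'b': 9 ⇒ 10;  out=∅∪out(10)={3}
  fail(16) 'ecd': from fail(15)=0 chase 'd': 0 ⇒ 7;  out={5}∪out(7)={5,7}
  fail(5) 'beae': from fail(4)=9 chase 'e': 9→0 ⇒ 14;  out=∅∪out(14)=∅
  fail(13) 'aabe': from fail(12)=10 chase 'e': 10→1 ⇒ 3;  out={4}∪out(3)={4}
  fail(6) 'beaea': from fail(5)=14 chase 'a': 14→0 ⇒ 9;  out={1}∪out(9)={1}

Run:
pos 0 'a': at 9
pos 1 'b': at 10  emit P3@[0:1]
pos 2 'b': at 1 ·f
pos 3 'b': at 1 ·f
pos 4 'e': at 3
pos 5 'a': at 4
pos 6 'e': at 5
pos 7 'a': at 6  emit P1@[3:7]
pos 8 'd': at 7 ·f  emit P7@[8:8]
pos 9 'd': at 17  emit P6@[8:9],P7@[9:9]
pos 10 'a': at 9 ·f
pos 11 'b': at 10  emit P3@[10:11]
pos 12 'e': at 3 ·f
pos 13 'a': at 4
pos 14 'e': at 5
pos 15 'a': at 6  emit P1@[11:15]
pos 16 'e': at 14 ·f
pos 17 'a': at 9 ·f
pos 18 'b': at 10  emit P3@[17:18]
pos 19 'c': at 0 ·f
pos 20 'e': at 14
pos 21 'b': at 1 ·f
pos 22 'c': at 0 ·f
pos 23 'c': at 0
pos 24 'a': at 9
pos 25 'a': at 11
pos 26 'b': at 12  emit P3@[25:26]
pos 27 'e': at 13  emit P4@[24:27]
pos 28 'd': at 7 ·f  emit P7@[28:28]
pos 29 'd': at 17  emit P6@[28:29],P7@[29:29]
pos 30 'a': at 9 ·f
pos 31 'c': at 0 ·f
pos 32 'd': at 7  emit P7@[32:32]
pos 33 'd': at 17  emit P6@[32:33],P7@[33:33]
pos 34 'd': at 17 ·f  emit P6@[33:34],P7@[34:34]
pos 35 'a': at 9 ·f
pos 36 'b': at 10  emit P3@[35:36]

All matches (sorted): [[1,3],[7,1],[8,7],[9,6],[9,7],[11,3],[15,1],[18,3],[26,3],[27,4],[28,7],[29,6],[29,7],[32,7],[33,6],[33,7],[34,6],[34,7],[36,3]]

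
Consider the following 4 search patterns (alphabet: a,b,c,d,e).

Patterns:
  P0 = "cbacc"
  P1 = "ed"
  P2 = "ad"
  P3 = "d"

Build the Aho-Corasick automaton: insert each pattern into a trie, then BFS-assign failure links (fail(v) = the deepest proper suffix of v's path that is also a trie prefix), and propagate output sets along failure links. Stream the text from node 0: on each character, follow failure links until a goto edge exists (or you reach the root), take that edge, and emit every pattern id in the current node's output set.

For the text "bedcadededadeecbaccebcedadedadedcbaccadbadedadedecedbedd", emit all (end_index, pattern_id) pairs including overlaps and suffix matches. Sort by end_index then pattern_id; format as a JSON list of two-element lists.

Construct AC machine:
Trie (insert patterns):
  0='ε' goto a→8 c→1 d→10 e→6
  1='c' goto b→2
  2='cb' goto a→3
  3='cba' goto c→4
  4='cbac' goto c→5
  5='cbacc' goto ·  ←P0
  6='e' goto d→7
  7='ed' goto ·  ←P1
  8='a' goto d→9
  9='ad' goto ·  ←P2
  10='d' goto ·  ←P3

BFS fail/out derivation:
  fail(1) 'c': from fail(0)=0 chase 'c': 0 ⇒ 0;  out=∅∪out(0)=∅
  fail(6) 'e': from fail(0)=0 chase 'e': 0 ⇒ 0;  out=∅∪out(0)=∅
  fail(8) 'a': from fail(0)=0 chase 'a': 0 ⇒ 0;  out=∅∪out(0)=∅
  fail(10) 'd': from fail(0)=0 chase 'd': 0 ⇒ 0;  out={3}∪out(0)={3}
  fail(2) 'cb': from fail(1)=0 chase 'b': 0 ⇒ 0;  out=∅∪out(0)=∅
  fail(7) 'ed': from fail(6)=0 chase 'd': 0 ⇒ 10;  out={1}∪out(10)={1,3}
  fail(9) 'ad': from fail(8)=0 chase 'd': 0 ⇒ 10;  out={2}∪out(10)={2,3}
  fail(3) 'cba': from fail(2)=0 chase 'a': 0 ⇒ 8;  out=∅∪out(8)=∅
  fail(4) 'cbac': from fail(3)=8 chase 'c': 8→0 ⇒ 1;  out=∅∪out(1)=∅
  fail(5) 'cbacc': from fail(4)=1 chase 'c': 1→0 ⇒ 1;  out={0}∪out(1)={0}

Scan:
[0] read 'b'  n0⇒n0
[1] read 'e'  n0⇒n6
[2] read 'd'  n6⇒n7  → match P1@[1:2],P3@[2:2]
[3] read 'c'  n7⇒n1 (fail-walked)
[4] read 'a'  n1⇒n8 (fail-walked)
[5] read 'd'  n8⇒n9  → match P2@[4:5],P3@[5:5]
[6] read 'e'  n9⇒n6 (fail-walked)
[7] read 'd'  n6⇒n7  → match P1@[6:7],P3@[7:7]
[8] read 'e'  n7⇒n6 (fail-walked)
[9] read 'd'  n6⇒n7  → match P1@[8:9],P3@[9:9]
[10] read 'a'  n7⇒n8 (fail-walked)
[11] read 'd'  n8⇒n9  → match P2@[10:11],P3@[11:11]
[12] read 'e'  n9⇒n6 (fail-walked)
[13] read 'e'  n6⇒n6 (fail-walked)
[14] read 'c'  n6⇒n1 (fail-walked)
[15] read 'b'  n1⇒n2
[16] read 'a'  n2⇒n3
[17] read 'c'  n3⇒n4
[18] read 'c'  n4⇒n5  → match P0@[14:18]
[19] read 'e'  n5⇒n6 (fail-walked)
[20] read 'b'  n6⇒n0 (fail-walked)
[21] read 'c'  n0⇒n1
[22] read 'e'  n1⇒n6 (fail-walked)
[23] read 'd'  n6⇒n7  → match P1@[22:23],P3@[23:23]
[24] read 'a'  n7⇒n8 (fail-walked)
[25] read 'd'  n8⇒n9  → match P2@[24:25],P3@[25:25]
[26] read 'e'  n9⇒n6 (fail-walked)
[27] read 'd'  n6⇒n7  → match P1@[26:27],P3@[27:27]
[28] read 'a'  n7⇒n8 (fail-walked)
[29] read 'd'  n8⇒n9  → match P2@[28:29],P3@[29:29]
[30] read 'e'  n9⇒n6 (fail-walked)
[31] read 'd'  n6⇒n7  → match P1@[30:31],P3@[31:31]
[32] read 'c'  n7⇒n1 (fail-walked)
[33] read 'b'  n1⇒n2
[34] read 'a'  n2⇒n3
[35] read 'c'  n3⇒n4
[36] read 'c'  n4⇒n5  → match P0@[32:36]
[37] read 'a'  n5⇒n8 (fail-walked)
[38] read 'd'  n8⇒n9  → match P2@[37:38],P3@[38:38]
[39] read 'b'  n9⇒n0 (fail-walked)
[40] read 'a'  n0⇒n8
[41] read 'd'  n8⇒n9  → match P2@[40:41],P3@[41:41]
[42] read 'e'  n9⇒n6 (fail-walked)
[43] read 'd'  n6⇒n7  → match P1@[42:43],P3@[43:43]
[44] read 'a'  n7⇒n8 (fail-walked)
[45] read 'd'  n8⇒n9  → match P2@[44:45],P3@[45:45]
[46] read 'e'  n9⇒n6 (fail-walked)
[47] read 'd'  n6⇒n7  → match P1@[46:47],P3@[47:47]
[48] read 'e'  n7⇒n6 (fail-walked)
[49] read 'c'  n6⇒n1 (fail-walked)
[50] read 'e'  n1⇒n6 (fail-walked)
[51] read 'd'  n6⇒n7  → match P1@[50:51],P3@[51:51]
[52] read 'b'  n7⇒n0 (fail-walked)
[53] read 'e'  n0⇒n6
[54] read 'd'  n6⇒n7  → match P1@[53:54],P3@[54:54]
[55] read 'd'  n7⇒n10 (fail-walked)  → match P3@[55:55]

All matches (sorted): [[2,1],[2,3],[5,2],[5,3],[7,1],[7,3],[9,1],[9,3],[11,2],[11,3],[18,0],[23,1],[23,3],[25,2],[25,3],[27,1],[27,3],[29,2],[29,3],[31,1],[31,3],[36,0],[38,2],[38,3],[41,2],[41,3],[43,1],[43,3],[45,2],[45,3],[47,1],[47,3],[51,1],[51,3],[54,1],[54,3],[55,3]]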